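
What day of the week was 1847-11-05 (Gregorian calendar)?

Friday

January 1, 1847 is a Friday.
November 5 is day 309 of the year, i.e. 308 days after Jan 1.
308 mod 7 = 0, so advance 0 weekdays from Friday: Friday.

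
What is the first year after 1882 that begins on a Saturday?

Jan 1 advances by 2 weekdays after a leap year and by 1 after a common year.
1882: Jan 1 is Sunday.
1883: Monday
1884: Tuesday (leap)
1885: Thursday
1886: Friday
1887: Saturday
1887 begins on a Saturday

1887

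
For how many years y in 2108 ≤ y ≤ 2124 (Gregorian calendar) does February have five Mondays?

1

February has 28 days (29 in leap years); it has five Mondays when Monday falls among the first (month-length − 28) days — i.e. when February 1 is Monday in a leap year (never in a common year).
February 1 by year: 2108:Wed 2109:Fri 2110:Sat 2111:Sun 2112:Mon✓ 2113:Wed 2114:Thu 2115:Fri 2116:Sat 2117:Mon 2118:Tue 2119:Wed 2120:Thu 2121:Sat 2122:Sun 2123:Mon 2124:Tue
Years with five Mondays: 2112 → 1.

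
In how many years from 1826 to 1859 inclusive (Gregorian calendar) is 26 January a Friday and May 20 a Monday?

Check each year's weekday for 26 January and May 20:
  1826: Thu/Sat  1827: Fri/Sun  1828: Sat/Tue  1829: Mon/Wed  1830: Tue/Thu  1831: Wed/Fri  1832: Thu/Sun  1833: Sat/Mon  1834: Sun/Tue  1835: Mon/Wed  1836: Tue/Fri  1837: Thu/Sat  1838: Fri/Sun  1839: Sat/Mon  …(6 more)…  1846: Mon/Wed  1847: Tue/Thu  1848: Wed/Sat  1849: Fri/Sun  1850: Sat/Mon  1851: Sun/Tue  1852: Mon/Thu  1853: Wed/Fri  1854: Thu/Sat  1855: Fri/Sun  1856: Sat/Tue  1857: Mon/Wed  1858: Tue/Thu  1859: Wed/Fri
Both conditions hold in: 1844 — 1.

1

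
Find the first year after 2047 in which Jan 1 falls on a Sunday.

Jan 1 advances by 2 weekdays after a leap year and by 1 after a common year.
2047: Jan 1 is Tuesday.
2048: Wednesday (leap)
2049: Friday
2050: Saturday
2051: Sunday
2051 begins on a Sunday

2051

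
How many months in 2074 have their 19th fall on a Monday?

3

Check the 19th of each month of 2074: Jan 19: Fri, Feb 19: Mon, Mar 19: Mon, Apr 19: Thu, May 19: Sat, Jun 19: Tue, Jul 19: Thu, Aug 19: Sun, Sep 19: Wed, Oct 19: Fri, Nov 19: Mon, Dec 19: Wed.
Monday occurs in February, March, November — 3 months.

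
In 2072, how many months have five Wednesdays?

A month of length L has five Wednesdays iff its first Wednesday is on day ≤ L−28 (so day 1–3 in a 31-day month, 1–2 in a 30-day month, day 1 in a leap February).
Checking each month of 2072: Jan starts Fri (31d); Feb starts Mon (29d); Mar starts Tue (31d) ✓; Apr starts Fri (30d); May starts Sun (31d); Jun starts Wed (30d) ✓; Jul starts Fri (31d); Aug starts Mon (31d) ✓; Sep starts Thu (30d); Oct starts Sat (31d); Nov starts Tue (30d) ✓; Dec starts Thu (31d).
Five-Wednesday months: March, June, August, November → 4.

4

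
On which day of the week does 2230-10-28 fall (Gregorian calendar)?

January 1, 2230 is a Friday.
October 28 is day 301 of the year, i.e. 300 days after Jan 1.
300 mod 7 = 6, so advance 6 weekdays from Friday: Thursday.

Thursday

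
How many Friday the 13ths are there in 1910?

Check the 13th of each month of 1910: Jan 13: Thu, Feb 13: Sun, Mar 13: Sun, Apr 13: Wed, May 13: Fri, Jun 13: Mon, Jul 13: Wed, Aug 13: Sat, Sep 13: Tue, Oct 13: Thu, Nov 13: Sun, Dec 13: Tue.
Friday occurs in May — 1 month.

1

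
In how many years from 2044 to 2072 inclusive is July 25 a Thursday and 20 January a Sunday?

3

Check each year's weekday for July 25 and 20 January:
  2044: Mon/Wed  2045: Tue/Fri  2046: Wed/Sat  2047: Thu/Sun ✓  2048: Sat/Mon  2049: Sun/Wed  2050: Mon/Thu  2051: Tue/Fri  2052: Thu/Sat  2053: Fri/Mon  2054: Sat/Tue  2055: Sun/Wed  2056: Tue/Thu  2057: Wed/Sat  2058: Thu/Sun ✓  2059: Fri/Mon  2060: Sun/Tue  2061: Mon/Thu  2062: Tue/Fri  2063: Wed/Sat  2064: Fri/Sun  2065: Sat/Tue  2066: Sun/Wed  2067: Mon/Thu  2068: Wed/Fri  2069: Thu/Sun ✓  2070: Fri/Mon  2071: Sat/Tue  2072: Mon/Wed
Both conditions hold in: 2047, 2058, 2069 — 3.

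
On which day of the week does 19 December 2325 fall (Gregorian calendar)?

January 1, 2325 is a Thursday.
December 19 is day 353 of the year, i.e. 352 days after Jan 1.
352 mod 7 = 2, so advance 2 weekdays from Thursday: Saturday.

Saturday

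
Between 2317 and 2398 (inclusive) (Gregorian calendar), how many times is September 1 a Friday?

Track September 1's weekday year by year (advancing +1, or +2 across a Feb 29):
  2317: Sat  2318: Sun (+1)  2319: Mon (+1)  2320: Wed (+2)  2321: Thu (+1)
  2322: Fri (+1) ✓  2323: Sat (+1)  2324: Mon (+2)  2325: Tue (+1)  2326: Wed (+1)
  2327: Thu (+1)  2328: Sat (+2)  2329: Sun (+1)  2330: Mon (+1)  … (54 more years) …
  2385: Sun (+1)  2386: Mon (+1)  2387: Tue (+1)  2388: Thu (+2)  2389: Fri (+1) ✓
  2390: Sat (+1)  2391: Sun (+1)  2392: Tue (+2)  2393: Wed (+1)  2394: Thu (+1)
  2395: Fri (+1) ✓  2396: Sun (+2)  2397: Mon (+1)  2398: Tue (+1)
Friday years: 2322, 2333, 2339, 2344, 2350, 2361, 2367, 2372, 2378, 2389, 2395 — 11 in total.

11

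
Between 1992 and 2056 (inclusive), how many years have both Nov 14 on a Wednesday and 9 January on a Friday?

Check each year's weekday for Nov 14 and 9 January:
  1992: Sat/Thu  1993: Sun/Sat  1994: Mon/Sun  1995: Tue/Mon  1996: Thu/Tue  1997: Fri/Thu  1998: Sat/Fri  1999: Sun/Sat  2000: Tue/Sun  2001: Wed/Tue  2002: Thu/Wed  2003: Fri/Thu  2004: Sun/Fri  2005: Mon/Sun  …(37 more)…  2043: Sat/Fri  2044: Mon/Sat  2045: Tue/Mon  2046: Wed/Tue  2047: Thu/Wed  2048: Sat/Thu  2049: Sun/Sat  2050: Mon/Sun  2051: Tue/Mon  2052: Thu/Tue  2053: Fri/Thu  2054: Sat/Fri  2055: Sun/Sat  2056: Tue/Sun
Both conditions hold in: no year — 0.

0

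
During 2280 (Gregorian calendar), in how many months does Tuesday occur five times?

4

A month of length L has five Tuesdays iff its first Tuesday is on day ≤ L−28 (so day 1–3 in a 31-day month, 1–2 in a 30-day month, day 1 in a leap February).
Checking each month of 2280: Jan starts Thu (31d); Feb starts Sun (29d); Mar starts Mon (31d) ✓; Apr starts Thu (30d); May starts Sat (31d); Jun starts Tue (30d) ✓; Jul starts Thu (31d); Aug starts Sun (31d) ✓; Sep starts Wed (30d); Oct starts Fri (31d); Nov starts Mon (30d) ✓; Dec starts Wed (31d).
Five-Tuesday months: March, June, August, November → 4.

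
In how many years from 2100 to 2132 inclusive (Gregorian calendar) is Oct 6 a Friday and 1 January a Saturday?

1

Check each year's weekday for Oct 6 and 1 January:
  2100: Wed/Fri  2101: Thu/Sat  2102: Fri/Sun  2103: Sat/Mon  2104: Mon/Tue  2105: Tue/Thu  2106: Wed/Fri  2107: Thu/Sat  2108: Sat/Sun  2109: Sun/Tue  2110: Mon/Wed  2111: Tue/Thu  2112: Thu/Fri  2113: Fri/Sun  …(5 more)…  2119: Fri/Sun  2120: Sun/Mon  2121: Mon/Wed  2122: Tue/Thu  2123: Wed/Fri  2124: Fri/Sat ✓  2125: Sat/Mon  2126: Sun/Tue  2127: Mon/Wed  2128: Wed/Thu  2129: Thu/Sat  2130: Fri/Sun  2131: Sat/Mon  2132: Mon/Tue
Both conditions hold in: 2124 — 1.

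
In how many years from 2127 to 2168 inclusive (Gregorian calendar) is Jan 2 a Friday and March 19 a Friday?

2

Check each year's weekday for Jan 2 and March 19:
  2127: Thu/Wed  2128: Fri/Fri ✓  2129: Sun/Sat  2130: Mon/Sun  2131: Tue/Mon  2132: Wed/Wed  2133: Fri/Thu  2134: Sat/Fri  2135: Sun/Sat  2136: Mon/Mon  2137: Wed/Tue  2138: Thu/Wed  2139: Fri/Thu  2140: Sat/Sat  …(14 more)…  2155: Thu/Wed  2156: Fri/Fri ✓  2157: Sun/Sat  2158: Mon/Sun  2159: Tue/Mon  2160: Wed/Wed  2161: Fri/Thu  2162: Sat/Fri  2163: Sun/Sat  2164: Mon/Mon  2165: Wed/Tue  2166: Thu/Wed  2167: Fri/Thu  2168: Sat/Sat
Both conditions hold in: 2128, 2156 — 2.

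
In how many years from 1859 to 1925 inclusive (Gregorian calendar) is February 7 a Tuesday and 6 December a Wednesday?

Check each year's weekday for February 7 and 6 December:
  1859: Mon/Tue  1860: Tue/Thu  1861: Thu/Fri  1862: Fri/Sat  1863: Sat/Sun  1864: Sun/Tue  1865: Tue/Wed ✓  1866: Wed/Thu  1867: Thu/Fri  1868: Fri/Sun  1869: Sun/Mon  1870: Mon/Tue  1871: Tue/Wed ✓  1872: Wed/Fri  …(39 more)…  1912: Wed/Fri  1913: Fri/Sat  1914: Sat/Sun  1915: Sun/Mon  1916: Mon/Wed  1917: Wed/Thu  1918: Thu/Fri  1919: Fri/Sat  1920: Sat/Mon  1921: Mon/Tue  1922: Tue/Wed ✓  1923: Wed/Thu  1924: Thu/Sat  1925: Sat/Sun
Both conditions hold in: 1865, 1871, 1882, 1893, 1899, 1905, 1911, 1922 — 8.

8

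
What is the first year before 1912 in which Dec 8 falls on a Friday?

From one year to the next, a fixed date's weekday advances by 1, or by 2 when a Feb 29 lies between the two dates.
1912: December 8 is Sunday.
1911: Friday (−2)
Dec 8 falls on a Friday in 1911.

1911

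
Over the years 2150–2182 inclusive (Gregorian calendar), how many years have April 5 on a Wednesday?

5

Track April 5's weekday year by year (advancing +1, or +2 across a Feb 29):
  2150: Sun  2151: Mon (+1)  2152: Wed (+2) ✓  2153: Thu (+1)  2154: Fri (+1)
  2155: Sat (+1)  2156: Mon (+2)  2157: Tue (+1)  2158: Wed (+1) ✓  2159: Thu (+1)
  2160: Sat (+2)  2161: Sun (+1)  2162: Mon (+1)  2163: Tue (+1)  … (5 more years) …
  2169: Wed (+1) ✓  2170: Thu (+1)  2171: Fri (+1)  2172: Sun (+2)  2173: Mon (+1)
  2174: Tue (+1)  2175: Wed (+1) ✓  2176: Fri (+2)  2177: Sat (+1)  2178: Sun (+1)
  2179: Mon (+1)  2180: Wed (+2) ✓  2181: Thu (+1)  2182: Fri (+1)
Wednesday years: 2152, 2158, 2169, 2175, 2180 — 5 in total.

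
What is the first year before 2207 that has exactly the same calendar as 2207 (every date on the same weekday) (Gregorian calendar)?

Two years share a calendar iff Jan 1 falls on the same weekday and both are leap or both are common. 2207: Jan 1 is Thursday, common year.
2206: Jan 1 Wednesday, common
2205: Jan 1 Tuesday, common
2204: Jan 1 Sunday, leap
2203: Jan 1 Saturday, common
2202: Jan 1 Friday, common
2201: Jan 1 Thursday, common
2201 matches on both conditions.

2201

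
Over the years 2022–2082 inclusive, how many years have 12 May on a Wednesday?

Track 12 May's weekday year by year (advancing +1, or +2 across a Feb 29):
  2022: Thu  2023: Fri (+1)  2024: Sun (+2)  2025: Mon (+1)  2026: Tue (+1)
  2027: Wed (+1) ✓  2028: Fri (+2)  2029: Sat (+1)  2030: Sun (+1)  2031: Mon (+1)
  2032: Wed (+2) ✓  2033: Thu (+1)  2034: Fri (+1)  2035: Sat (+1)  … (33 more years) …
  2069: Sun (+1)  2070: Mon (+1)  2071: Tue (+1)  2072: Thu (+2)  2073: Fri (+1)
  2074: Sat (+1)  2075: Sun (+1)  2076: Tue (+2)  2077: Wed (+1) ✓  2078: Thu (+1)
  2079: Fri (+1)  2080: Sun (+2)  2081: Mon (+1)  2082: Tue (+1)
Wednesday years: 2027, 2032, 2038, 2049, 2055, 2060, 2066, 2077 — 8 in total.

8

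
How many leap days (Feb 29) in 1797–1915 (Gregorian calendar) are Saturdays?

5

Leap years in 1797–1915: 27 of them.
Feb 29 weekday advances by 5 (mod 7) from one leap year to the next four years later (or differs when a century non-leap intervenes).
Leap-day weekdays: 1804:Wed 1808:Mon 1812:Sat✓ 1816:Thu 1820:Tue 1824:Sun 1828:Fri 1832:Wed 1836:Mon 1840:Sat✓ 1844:Thu 1848:Tue 1852:Sun 1856:Fri 1860:Wed 1864:Mon 1868:Sat✓ 1872:Thu 1876:Tue 1880:Sun 1884:Fri 1888:Wed 1892:Mon 1896:Sat✓ 1904:Mon 1908:Sat✓ 1912:Thu
Saturday: 1812, 1840, 1868, 1896, 1908 → 5.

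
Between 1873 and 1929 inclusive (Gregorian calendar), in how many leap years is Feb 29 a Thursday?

Leap years in 1873–1929: 13 of them.
Feb 29 weekday advances by 5 (mod 7) from one leap year to the next four years later (or differs when a century non-leap intervenes).
Leap-day weekdays: 1876:Tue 1880:Sun 1884:Fri 1888:Wed 1892:Mon 1896:Sat 1904:Mon 1908:Sat 1912:Thu✓ 1916:Tue 1920:Sun 1924:Fri 1928:Wed
Thursday: 1912 → 1.

1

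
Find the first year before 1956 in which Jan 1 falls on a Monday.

1951

Jan 1 advances by 2 weekdays after a leap year and by 1 after a common year.
1956: Jan 1 is Sunday (leap).
1955: Saturday
1954: Friday
1953: Thursday
1952: Tuesday (leap)
1951: Monday
1951 begins on a Monday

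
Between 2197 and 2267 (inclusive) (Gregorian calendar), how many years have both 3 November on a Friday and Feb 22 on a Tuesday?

2

Check each year's weekday for 3 November and Feb 22:
  2197: Fri/Wed  2198: Sat/Thu  2199: Sun/Fri  2200: Mon/Sat  2201: Tue/Sun  2202: Wed/Mon  2203: Thu/Tue  2204: Sat/Wed  2205: Sun/Fri  2206: Mon/Sat  2207: Tue/Sun  2208: Thu/Mon  2209: Fri/Wed  2210: Sat/Thu  …(43 more)…  2254: Fri/Wed  2255: Sat/Thu  2256: Mon/Fri  2257: Tue/Sun  2258: Wed/Mon  2259: Thu/Tue  2260: Sat/Wed  2261: Sun/Fri  2262: Mon/Sat  2263: Tue/Sun  2264: Thu/Mon  2265: Fri/Wed  2266: Sat/Thu  2267: Sun/Fri
Both conditions hold in: 2220, 2248 — 2.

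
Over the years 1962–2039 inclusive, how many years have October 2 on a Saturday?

12

Track October 2's weekday year by year (advancing +1, or +2 across a Feb 29):
  1962: Tue  1963: Wed (+1)  1964: Fri (+2)  1965: Sat (+1) ✓  1966: Sun (+1)
  1967: Mon (+1)  1968: Wed (+2)  1969: Thu (+1)  1970: Fri (+1)  1971: Sat (+1) ✓
  1972: Mon (+2)  1973: Tue (+1)  1974: Wed (+1)  1975: Thu (+1)  … (50 more years) …
  2026: Fri (+1)  2027: Sat (+1) ✓  2028: Mon (+2)  2029: Tue (+1)  2030: Wed (+1)
  2031: Thu (+1)  2032: Sat (+2) ✓  2033: Sun (+1)  2034: Mon (+1)  2035: Tue (+1)
  2036: Thu (+2)  2037: Fri (+1)  2038: Sat (+1) ✓  2039: Sun (+1)
Saturday years: 1965, 1971, 1976, 1982, 1993, 1999, 2004, 2010, 2021, 2027, 2032, 2038 — 12 in total.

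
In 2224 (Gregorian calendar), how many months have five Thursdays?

A month of length L has five Thursdays iff its first Thursday is on day ≤ L−28 (so day 1–3 in a 31-day month, 1–2 in a 30-day month, day 1 in a leap February).
Checking each month of 2224: Jan starts Thu (31d) ✓; Feb starts Sun (29d); Mar starts Mon (31d); Apr starts Thu (30d) ✓; May starts Sat (31d); Jun starts Tue (30d); Jul starts Thu (31d) ✓; Aug starts Sun (31d); Sep starts Wed (30d) ✓; Oct starts Fri (31d); Nov starts Mon (30d); Dec starts Wed (31d) ✓.
Five-Thursday months: January, April, July, September, December → 5.

5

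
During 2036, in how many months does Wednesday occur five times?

5

A month of length L has five Wednesdays iff its first Wednesday is on day ≤ L−28 (so day 1–3 in a 31-day month, 1–2 in a 30-day month, day 1 in a leap February).
Checking each month of 2036: Jan starts Tue (31d) ✓; Feb starts Fri (29d); Mar starts Sat (31d); Apr starts Tue (30d) ✓; May starts Thu (31d); Jun starts Sun (30d); Jul starts Tue (31d) ✓; Aug starts Fri (31d); Sep starts Mon (30d); Oct starts Wed (31d) ✓; Nov starts Sat (30d); Dec starts Mon (31d) ✓.
Five-Wednesday months: January, April, July, October, December → 5.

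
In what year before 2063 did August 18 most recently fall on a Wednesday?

From one year to the next, a fixed date's weekday advances by 1, or by 2 when a Feb 29 lies between the two dates.
2063: August 18 is Saturday.
2062: Friday (−1)
2061: Thursday (−1)
2060: Wednesday (−1)
August 18 falls on a Wednesday in 2060.

2060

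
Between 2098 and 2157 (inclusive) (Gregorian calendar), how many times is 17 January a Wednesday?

Track 17 January's weekday year by year (advancing +1, or +2 across a Feb 29):
  2098: Fri  2099: Sat (+1)  2100: Sun (+1)  2101: Mon (+1)  2102: Tue (+1)
  2103: Wed (+1) ✓  2104: Thu (+1)  2105: Sat (+2)  2106: Sun (+1)  2107: Mon (+1)
  2108: Tue (+1)  2109: Thu (+2)  2110: Fri (+1)  2111: Sat (+1)  … (32 more years) …
  2144: Fri (+1)  2145: Sun (+2)  2146: Mon (+1)  2147: Tue (+1)  2148: Wed (+1) ✓
  2149: Fri (+2)  2150: Sat (+1)  2151: Sun (+1)  2152: Mon (+1)  2153: Wed (+2) ✓
  2154: Thu (+1)  2155: Fri (+1)  2156: Sat (+1)  2157: Mon (+2)
Wednesday years: 2103, 2114, 2120, 2125, 2131, 2142, 2148, 2153 — 8 in total.

8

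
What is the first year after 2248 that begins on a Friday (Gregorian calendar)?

Jan 1 advances by 2 weekdays after a leap year and by 1 after a common year.
2248: Jan 1 is Saturday (leap).
2249: Monday
2250: Tuesday
2251: Wednesday
2252: Thursday (leap)
2253: Saturday
2254: Sunday
2255: Monday
2256: Tuesday (leap)
2257: Thursday
2258: Friday
2258 begins on a Friday

2258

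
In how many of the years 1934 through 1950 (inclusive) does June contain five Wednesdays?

5

June has 30 days; it has five Wednesdays when Wednesday falls among the first (month-length − 28) days — i.e. when June 1 is one of Wednesday/Tuesday.
June 1 by year: 1934:Fri 1935:Sat 1936:Mon 1937:Tue✓ 1938:Wed✓ 1939:Thu 1940:Sat 1941:Sun 1942:Mon 1943:Tue✓ 1944:Thu 1945:Fri 1946:Sat 1947:Sun 1948:Tue✓ 1949:Wed✓ 1950:Thu
Years with five Wednesdays: 1937, 1938, 1943, 1948, 1949 → 5.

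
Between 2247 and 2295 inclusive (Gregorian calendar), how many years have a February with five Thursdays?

1

February has 28 days (29 in leap years); it has five Thursdays when Thursday falls among the first (month-length − 28) days — i.e. when February 1 is Thursday in a leap year (never in a common year).
February 1 by year: 2247:Mon 2248:Tue 2249:Thu 2250:Fri 2251:Sat 2252:Sun 2253:Tue 2254:Wed 2255:Thu 2256:Fri 2257:Sun 2258:Mon 2259:Tue 2260:Wed 2261:Fri …(19 more)… 2281:Tue 2282:Wed 2283:Thu 2284:Fri 2285:Sun 2286:Mon 2287:Tue 2288:Wed 2289:Fri 2290:Sat 2291:Sun 2292:Mon 2293:Wed 2294:Thu 2295:Fri
Years with five Thursdays: 2272 → 1.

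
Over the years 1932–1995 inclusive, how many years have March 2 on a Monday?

9

Track March 2's weekday year by year (advancing +1, or +2 across a Feb 29):
  1932: Wed  1933: Thu (+1)  1934: Fri (+1)  1935: Sat (+1)  1936: Mon (+2) ✓
  1937: Tue (+1)  1938: Wed (+1)  1939: Thu (+1)  1940: Sat (+2)  1941: Sun (+1)
  1942: Mon (+1) ✓  1943: Tue (+1)  1944: Thu (+2)  1945: Fri (+1)  … (36 more years) …
  1982: Tue (+1)  1983: Wed (+1)  1984: Fri (+2)  1985: Sat (+1)  1986: Sun (+1)
  1987: Mon (+1) ✓  1988: Wed (+2)  1989: Thu (+1)  1990: Fri (+1)  1991: Sat (+1)
  1992: Mon (+2) ✓  1993: Tue (+1)  1994: Wed (+1)  1995: Thu (+1)
Monday years: 1936, 1942, 1953, 1959, 1964, 1970, 1981, 1987, 1992 — 9 in total.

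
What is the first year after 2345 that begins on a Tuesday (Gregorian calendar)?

2346

Jan 1 advances by 2 weekdays after a leap year and by 1 after a common year.
2345: Jan 1 is Monday.
2346: Tuesday
2346 begins on a Tuesday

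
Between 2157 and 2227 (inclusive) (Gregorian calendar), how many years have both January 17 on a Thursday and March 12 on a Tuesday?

8

Check each year's weekday for January 17 and March 12:
  2157: Mon/Sat  2158: Tue/Sun  2159: Wed/Mon  2160: Thu/Wed  2161: Sat/Thu  2162: Sun/Fri  2163: Mon/Sat  2164: Tue/Mon  2165: Thu/Tue ✓  2166: Fri/Wed  2167: Sat/Thu  2168: Sun/Sat  2169: Tue/Sun  2170: Wed/Mon  …(43 more)…  2214: Mon/Sat  2215: Tue/Sun  2216: Wed/Tue  2217: Fri/Wed  2218: Sat/Thu  2219: Sun/Fri  2220: Mon/Sun  2221: Wed/Mon  2222: Thu/Tue ✓  2223: Fri/Wed  2224: Sat/Fri  2225: Mon/Sat  2226: Tue/Sun  2227: Wed/Mon
Both conditions hold in: 2165, 2171, 2182, 2193, 2199, 2205, 2211, 2222 — 8.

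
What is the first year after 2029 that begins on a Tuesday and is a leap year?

Jan 1 advances by 2 weekdays after a leap year and by 1 after a common year.
2029: Jan 1 is Monday.
2030: Tuesday
2031: Wednesday
2032: Thursday (leap)
2033: Saturday
2034: Sunday
2035: Monday
2036: Tuesday (leap)
2036 begins on a Tuesday and is a leap year.

2036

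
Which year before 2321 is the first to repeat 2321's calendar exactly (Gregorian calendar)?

Two years share a calendar iff Jan 1 falls on the same weekday and both are leap or both are common. 2321: Jan 1 is Saturday, common year.
2320: Jan 1 Thursday, leap
2319: Jan 1 Wednesday, common
2318: Jan 1 Tuesday, common
2317: Jan 1 Monday, common
2316: Jan 1 Saturday, leap
2315: Jan 1 Friday, common
2314: Jan 1 Thursday, common
2313: Jan 1 Wednesday, common
2312: Jan 1 Monday, leap
2311: Jan 1 Sunday, common
2310: Jan 1 Saturday, common
2310 matches on both conditions.

2310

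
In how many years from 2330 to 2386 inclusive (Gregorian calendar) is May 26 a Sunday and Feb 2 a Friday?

2

Check each year's weekday for May 26 and Feb 2:
  2330: Mon/Sun  2331: Tue/Mon  2332: Thu/Tue  2333: Fri/Thu  2334: Sat/Fri  2335: Sun/Sat  2336: Tue/Sun  2337: Wed/Tue  2338: Thu/Wed  2339: Fri/Thu  2340: Sun/Fri ✓  2341: Mon/Sun  2342: Tue/Mon  2343: Wed/Tue  …(29 more)…  2373: Sat/Fri  2374: Sun/Sat  2375: Mon/Sun  2376: Wed/Mon  2377: Thu/Wed  2378: Fri/Thu  2379: Sat/Fri  2380: Mon/Sat  2381: Tue/Mon  2382: Wed/Tue  2383: Thu/Wed  2384: Sat/Thu  2385: Sun/Sat  2386: Mon/Sun
Both conditions hold in: 2340, 2368 — 2.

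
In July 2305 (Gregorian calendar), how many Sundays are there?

July 2305 has 31 days and begins on Saturday.
The first Sunday is July 2.
Sundays fall on 2, 9, 16, 23, 30 — that's 5.

5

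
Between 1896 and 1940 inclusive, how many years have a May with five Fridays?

19

May has 31 days; it has five Fridays when Friday falls among the first (month-length − 28) days — i.e. when May 1 is one of Friday/Thursday/Wednesday.
May 1 by year: 1896:Fri✓ 1897:Sat 1898:Sun 1899:Mon 1900:Tue 1901:Wed✓ 1902:Thu✓ 1903:Fri✓ 1904:Sun 1905:Mon 1906:Tue 1907:Wed✓ 1908:Fri✓ 1909:Sat 1910:Sun …(15 more)… 1926:Sat 1927:Sun 1928:Tue 1929:Wed✓ 1930:Thu✓ 1931:Fri✓ 1932:Sun 1933:Mon 1934:Tue 1935:Wed✓ 1936:Fri✓ 1937:Sat 1938:Sun 1939:Mon 1940:Wed✓
Years with five Fridays: 1896, 1901, 1902, 1903, 1907, 1908, 1912, 1913, 1914, 1918, 1919, 1924, 1925, 1929, 1930, 1931, 1935, 1936, 1940 → 19.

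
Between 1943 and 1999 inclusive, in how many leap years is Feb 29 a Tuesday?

Leap years in 1943–1999: 14 of them.
Feb 29 weekday advances by 5 (mod 7) from one leap year to the next four years later (or differs when a century non-leap intervenes).
Leap-day weekdays: 1944:Tue✓ 1948:Sun 1952:Fri 1956:Wed 1960:Mon 1964:Sat 1968:Thu 1972:Tue✓ 1976:Sun 1980:Fri 1984:Wed 1988:Mon 1992:Sat 1996:Thu
Tuesday: 1944, 1972 → 2.

2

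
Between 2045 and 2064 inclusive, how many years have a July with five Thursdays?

8

July has 31 days; it has five Thursdays when Thursday falls among the first (month-length − 28) days — i.e. when July 1 is one of Thursday/Wednesday/Tuesday.
July 1 by year: 2045:Sat 2046:Sun 2047:Mon 2048:Wed✓ 2049:Thu✓ 2050:Fri 2051:Sat 2052:Mon 2053:Tue✓ 2054:Wed✓ 2055:Thu✓ 2056:Sat 2057:Sun 2058:Mon 2059:Tue✓ 2060:Thu✓ 2061:Fri 2062:Sat 2063:Sun 2064:Tue✓
Years with five Thursdays: 2048, 2049, 2053, 2054, 2055, 2059, 2060, 2064 → 8.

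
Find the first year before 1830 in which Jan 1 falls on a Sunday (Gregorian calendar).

Jan 1 advances by 2 weekdays after a leap year and by 1 after a common year.
1830: Jan 1 is Friday.
1829: Thursday
1828: Tuesday (leap)
1827: Monday
1826: Sunday
1826 begins on a Sunday

1826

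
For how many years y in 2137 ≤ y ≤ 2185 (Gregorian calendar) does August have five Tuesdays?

21

August has 31 days; it has five Tuesdays when Tuesday falls among the first (month-length − 28) days — i.e. when August 1 is one of Tuesday/Monday/Sunday.
August 1 by year: 2137:Thu 2138:Fri 2139:Sat 2140:Mon✓ 2141:Tue✓ 2142:Wed 2143:Thu 2144:Sat 2145:Sun✓ 2146:Mon✓ 2147:Tue✓ 2148:Thu 2149:Fri 2150:Sat 2151:Sun✓ …(19 more)… 2171:Thu 2172:Sat 2173:Sun✓ 2174:Mon✓ 2175:Tue✓ 2176:Thu 2177:Fri 2178:Sat 2179:Sun✓ 2180:Tue✓ 2181:Wed 2182:Thu 2183:Fri 2184:Sun✓ 2185:Mon✓
Years with five Tuesdays: 2140, 2141, 2145, 2146, 2147, 2151, 2152, 2156, 2157, 2158, 2162, 2163, 2168, 2169, 2173, 2174, 2175, 2179, 2180, 2184, 2185 → 21.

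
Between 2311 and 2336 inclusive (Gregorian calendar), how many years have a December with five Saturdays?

December has 31 days; it has five Saturdays when Saturday falls among the first (month-length − 28) days — i.e. when December 1 is one of Saturday/Friday/Thursday.
December 1 by year: 2311:Fri✓ 2312:Sun 2313:Mon 2314:Tue 2315:Wed 2316:Fri✓ 2317:Sat✓ 2318:Sun 2319:Mon 2320:Wed 2321:Thu✓ 2322:Fri✓ 2323:Sat✓ 2324:Mon 2325:Tue 2326:Wed 2327:Thu✓ 2328:Sat✓ 2329:Sun 2330:Mon 2331:Tue 2332:Thu✓ 2333:Fri✓ 2334:Sat✓ 2335:Sun 2336:Tue
Years with five Saturdays: 2311, 2316, 2317, 2321, 2322, 2323, 2327, 2328, 2332, 2333, 2334 → 11.

11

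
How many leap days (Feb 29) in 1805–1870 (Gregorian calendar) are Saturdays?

3

Leap years in 1805–1870: 16 of them.
Feb 29 weekday advances by 5 (mod 7) from one leap year to the next four years later (or differs when a century non-leap intervenes).
Leap-day weekdays: 1808:Mon 1812:Sat✓ 1816:Thu 1820:Tue 1824:Sun 1828:Fri 1832:Wed 1836:Mon 1840:Sat✓ 1844:Thu 1848:Tue 1852:Sun 1856:Fri 1860:Wed 1864:Mon 1868:Sat✓
Saturday: 1812, 1840, 1868 → 3.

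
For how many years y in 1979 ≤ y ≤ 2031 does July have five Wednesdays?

July has 31 days; it has five Wednesdays when Wednesday falls among the first (month-length − 28) days — i.e. when July 1 is one of Wednesday/Tuesday/Monday.
July 1 by year: 1979:Sun 1980:Tue✓ 1981:Wed✓ 1982:Thu 1983:Fri 1984:Sun 1985:Mon✓ 1986:Tue✓ 1987:Wed✓ 1988:Fri 1989:Sat 1990:Sun 1991:Mon✓ 1992:Wed✓ 1993:Thu …(23 more)… 2017:Sat 2018:Sun 2019:Mon✓ 2020:Wed✓ 2021:Thu 2022:Fri 2023:Sat 2024:Mon✓ 2025:Tue✓ 2026:Wed✓ 2027:Thu 2028:Sat 2029:Sun 2030:Mon✓ 2031:Tue✓
Years with five Wednesdays: 1980, 1981, 1985, 1986, 1987, 1991, 1992, 1996, 1997, 1998, 2002, 2003, 2008, 2009, 2013, 2014, 2015, 2019, 2020, 2024, 2025, 2026, 2030, 2031 → 24.

24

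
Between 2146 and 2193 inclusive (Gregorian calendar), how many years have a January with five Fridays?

January has 31 days; it has five Fridays when Friday falls among the first (month-length − 28) days — i.e. when January 1 is one of Friday/Thursday/Wednesday.
January 1 by year: 2146:Sat 2147:Sun 2148:Mon 2149:Wed✓ 2150:Thu✓ 2151:Fri✓ 2152:Sat 2153:Mon 2154:Tue 2155:Wed✓ 2156:Thu✓ 2157:Sat 2158:Sun 2159:Mon 2160:Tue …(18 more)… 2179:Fri✓ 2180:Sat 2181:Mon 2182:Tue 2183:Wed✓ 2184:Thu✓ 2185:Sat 2186:Sun 2187:Mon 2188:Tue 2189:Thu✓ 2190:Fri✓ 2191:Sat 2192:Sun 2193:Tue
Years with five Fridays: 2149, 2150, 2151, 2155, 2156, 2161, 2162, 2166, 2167, 2168, 2172, 2173, 2177, 2178, 2179, 2183, 2184, 2189, 2190 → 19.

19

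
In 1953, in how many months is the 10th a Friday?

Check the 10th of each month of 1953: Jan 10: Sat, Feb 10: Tue, Mar 10: Tue, Apr 10: Fri, May 10: Sun, Jun 10: Wed, Jul 10: Fri, Aug 10: Mon, Sep 10: Thu, Oct 10: Sat, Nov 10: Tue, Dec 10: Thu.
Friday occurs in April, July — 2 months.

2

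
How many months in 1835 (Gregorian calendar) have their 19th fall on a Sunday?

Check the 19th of each month of 1835: Jan 19: Mon, Feb 19: Thu, Mar 19: Thu, Apr 19: Sun, May 19: Tue, Jun 19: Fri, Jul 19: Sun, Aug 19: Wed, Sep 19: Sat, Oct 19: Mon, Nov 19: Thu, Dec 19: Sat.
Sunday occurs in April, July — 2 months.

2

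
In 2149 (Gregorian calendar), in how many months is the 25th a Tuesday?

3

Check the 25th of each month of 2149: Jan 25: Sat, Feb 25: Tue, Mar 25: Tue, Apr 25: Fri, May 25: Sun, Jun 25: Wed, Jul 25: Fri, Aug 25: Mon, Sep 25: Thu, Oct 25: Sat, Nov 25: Tue, Dec 25: Thu.
Tuesday occurs in February, March, November — 3 months.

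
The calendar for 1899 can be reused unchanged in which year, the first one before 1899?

Two years share a calendar iff Jan 1 falls on the same weekday and both are leap or both are common. 1899: Jan 1 is Sunday, common year.
1898: Jan 1 Saturday, common
1897: Jan 1 Friday, common
1896: Jan 1 Wednesday, leap
1895: Jan 1 Tuesday, common
1894: Jan 1 Monday, common
1893: Jan 1 Sunday, common
1893 matches on both conditions.

1893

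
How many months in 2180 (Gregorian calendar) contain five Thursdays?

A month of length L has five Thursdays iff its first Thursday is on day ≤ L−28 (so day 1–3 in a 31-day month, 1–2 in a 30-day month, day 1 in a leap February).
Checking each month of 2180: Jan starts Sat (31d); Feb starts Tue (29d); Mar starts Wed (31d) ✓; Apr starts Sat (30d); May starts Mon (31d); Jun starts Thu (30d) ✓; Jul starts Sat (31d); Aug starts Tue (31d) ✓; Sep starts Fri (30d); Oct starts Sun (31d); Nov starts Wed (30d) ✓; Dec starts Fri (31d).
Five-Thursday months: March, June, August, November → 4.

4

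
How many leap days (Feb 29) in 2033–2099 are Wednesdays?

Leap years in 2033–2099: 16 of them.
Feb 29 weekday advances by 5 (mod 7) from one leap year to the next four years later (or differs when a century non-leap intervenes).
Leap-day weekdays: 2036:Fri 2040:Wed✓ 2044:Mon 2048:Sat 2052:Thu 2056:Tue 2060:Sun 2064:Fri 2068:Wed✓ 2072:Mon 2076:Sat 2080:Thu 2084:Tue 2088:Sun 2092:Fri 2096:Wed✓
Wednesday: 2040, 2068, 2096 → 3.

3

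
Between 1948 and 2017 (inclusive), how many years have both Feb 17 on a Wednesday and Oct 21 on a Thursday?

Check each year's weekday for Feb 17 and Oct 21:
  1948: Tue/Thu  1949: Thu/Fri  1950: Fri/Sat  1951: Sat/Sun  1952: Sun/Tue  1953: Tue/Wed  1954: Wed/Thu ✓  1955: Thu/Fri  1956: Fri/Sun  1957: Sun/Mon  1958: Mon/Tue  1959: Tue/Wed  1960: Wed/Fri  1961: Fri/Sat  …(42 more)…  2004: Tue/Thu  2005: Thu/Fri  2006: Fri/Sat  2007: Sat/Sun  2008: Sun/Tue  2009: Tue/Wed  2010: Wed/Thu ✓  2011: Thu/Fri  2012: Fri/Sun  2013: Sun/Mon  2014: Mon/Tue  2015: Tue/Wed  2016: Wed/Fri  2017: Fri/Sat
Both conditions hold in: 1954, 1965, 1971, 1982, 1993, 1999, 2010 — 7.

7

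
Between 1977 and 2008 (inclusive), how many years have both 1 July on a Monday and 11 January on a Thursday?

Check each year's weekday for 1 July and 11 January:
  1977: Fri/Tue  1978: Sat/Wed  1979: Sun/Thu  1980: Tue/Fri  1981: Wed/Sun  1982: Thu/Mon  1983: Fri/Tue  1984: Sun/Wed  1985: Mon/Fri  1986: Tue/Sat  1987: Wed/Sun  1988: Fri/Mon  1989: Sat/Wed  1990: Sun/Thu  …(4 more)…  1995: Sat/Wed  1996: Mon/Thu ✓  1997: Tue/Sat  1998: Wed/Sun  1999: Thu/Mon  2000: Sat/Tue  2001: Sun/Thu  2002: Mon/Fri  2003: Tue/Sat  2004: Thu/Sun  2005: Fri/Tue  2006: Sat/Wed  2007: Sun/Thu  2008: Tue/Fri
Both conditions hold in: 1996 — 1.

1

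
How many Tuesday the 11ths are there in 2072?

1

Check the 11th of each month of 2072: Jan 11: Mon, Feb 11: Thu, Mar 11: Fri, Apr 11: Mon, May 11: Wed, Jun 11: Sat, Jul 11: Mon, Aug 11: Thu, Sep 11: Sun, Oct 11: Tue, Nov 11: Fri, Dec 11: Sun.
Tuesday occurs in October — 1 month.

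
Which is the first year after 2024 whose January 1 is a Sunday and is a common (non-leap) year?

Jan 1 advances by 2 weekdays after a leap year and by 1 after a common year.
2024: Jan 1 is Monday (leap).
2025: Wednesday
2026: Thursday
2027: Friday
2028: Saturday (leap)
2029: Monday
2030: Tuesday
2031: Wednesday
2032: Thursday (leap)
2033: Saturday
2034: Sunday
2034 begins on a Sunday and is a common year.

2034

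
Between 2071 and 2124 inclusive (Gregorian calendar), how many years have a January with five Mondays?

January has 31 days; it has five Mondays when Monday falls among the first (month-length − 28) days — i.e. when January 1 is one of Monday/Sunday/Saturday.
January 1 by year: 2071:Thu 2072:Fri 2073:Sun✓ 2074:Mon✓ 2075:Tue 2076:Wed 2077:Fri 2078:Sat✓ 2079:Sun✓ 2080:Mon✓ 2081:Wed 2082:Thu 2083:Fri 2084:Sat✓ 2085:Mon✓ …(24 more)… 2110:Wed 2111:Thu 2112:Fri 2113:Sun✓ 2114:Mon✓ 2115:Tue 2116:Wed 2117:Fri 2118:Sat✓ 2119:Sun✓ 2120:Mon✓ 2121:Wed 2122:Thu 2123:Fri 2124:Sat✓
Years with five Mondays: 2073, 2074, 2078, 2079, 2080, 2084, 2085, 2089, 2090, 2091, 2095, 2096, 2101, 2102, 2103, 2107, 2108, 2113, 2114, 2118, 2119, 2120, 2124 → 23.

23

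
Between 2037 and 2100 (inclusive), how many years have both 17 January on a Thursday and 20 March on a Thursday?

Check each year's weekday for 17 January and 20 March:
  2037: Sat/Fri  2038: Sun/Sat  2039: Mon/Sun  2040: Tue/Tue  2041: Thu/Wed  2042: Fri/Thu  2043: Sat/Fri  2044: Sun/Sun  2045: Tue/Mon  2046: Wed/Tue  2047: Thu/Wed  2048: Fri/Fri  2049: Sun/Sat  2050: Mon/Sun  …(36 more)…  2087: Fri/Thu  2088: Sat/Sat  2089: Mon/Sun  2090: Tue/Mon  2091: Wed/Tue  2092: Thu/Thu ✓  2093: Sat/Fri  2094: Sun/Sat  2095: Mon/Sun  2096: Tue/Tue  2097: Thu/Wed  2098: Fri/Thu  2099: Sat/Fri  2100: Sun/Sat
Both conditions hold in: 2064, 2092 — 2.

2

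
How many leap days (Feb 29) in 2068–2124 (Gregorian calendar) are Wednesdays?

3

Leap years in 2068–2124: 14 of them.
Feb 29 weekday advances by 5 (mod 7) from one leap year to the next four years later (or differs when a century non-leap intervenes).
Leap-day weekdays: 2068:Wed✓ 2072:Mon 2076:Sat 2080:Thu 2084:Tue 2088:Sun 2092:Fri 2096:Wed✓ 2104:Fri 2108:Wed✓ 2112:Mon 2116:Sat 2120:Thu 2124:Tue
Wednesday: 2068, 2096, 2108 → 3.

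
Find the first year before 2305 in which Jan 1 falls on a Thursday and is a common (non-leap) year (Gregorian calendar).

2303

Jan 1 advances by 2 weekdays after a leap year and by 1 after a common year.
2305: Jan 1 is Sunday.
2304: Friday (leap)
2303: Thursday
2303 begins on a Thursday and is a common year.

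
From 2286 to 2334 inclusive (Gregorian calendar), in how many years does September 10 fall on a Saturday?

Track September 10's weekday year by year (advancing +1, or +2 across a Feb 29):
  2286: Fri  2287: Sat (+1) ✓  2288: Mon (+2)  2289: Tue (+1)  2290: Wed (+1)
  2291: Thu (+1)  2292: Sat (+2) ✓  2293: Sun (+1)  2294: Mon (+1)  2295: Tue (+1)
  2296: Thu (+2)  2297: Fri (+1)  2298: Sat (+1) ✓  2299: Sun (+1)  … (21 more years) …
  2321: Sat (+1) ✓  2322: Sun (+1)  2323: Mon (+1)  2324: Wed (+2)  2325: Thu (+1)
  2326: Fri (+1)  2327: Sat (+1) ✓  2328: Mon (+2)  2329: Tue (+1)  2330: Wed (+1)
  2331: Thu (+1)  2332: Sat (+2) ✓  2333: Sun (+1)  2334: Mon (+1)
Saturday years: 2287, 2292, 2298, 2304, 2310, 2321, 2327, 2332 — 8 in total.

8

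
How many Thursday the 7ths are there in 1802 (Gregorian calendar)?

Check the 7th of each month of 1802: Jan 7: Thu, Feb 7: Sun, Mar 7: Sun, Apr 7: Wed, May 7: Fri, Jun 7: Mon, Jul 7: Wed, Aug 7: Sat, Sep 7: Tue, Oct 7: Thu, Nov 7: Sun, Dec 7: Tue.
Thursday occurs in January, October — 2 months.

2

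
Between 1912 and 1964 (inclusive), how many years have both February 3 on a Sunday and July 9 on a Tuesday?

Check each year's weekday for February 3 and July 9:
  1912: Sat/Tue  1913: Mon/Wed  1914: Tue/Thu  1915: Wed/Fri  1916: Thu/Sun  1917: Sat/Mon  1918: Sun/Tue ✓  1919: Mon/Wed  1920: Tue/Fri  1921: Thu/Sat  1922: Fri/Sun  1923: Sat/Mon  1924: Sun/Wed  1925: Tue/Thu  …(25 more)…  1951: Sat/Mon  1952: Sun/Wed  1953: Tue/Thu  1954: Wed/Fri  1955: Thu/Sat  1956: Fri/Mon  1957: Sun/Tue ✓  1958: Mon/Wed  1959: Tue/Thu  1960: Wed/Sat  1961: Fri/Sun  1962: Sat/Mon  1963: Sun/Tue ✓  1964: Mon/Thu
Both conditions hold in: 1918, 1929, 1935, 1946, 1957, 1963 — 6.

6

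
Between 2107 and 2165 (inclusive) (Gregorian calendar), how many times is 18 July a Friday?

Track 18 July's weekday year by year (advancing +1, or +2 across a Feb 29):
  2107: Mon  2108: Wed (+2)  2109: Thu (+1)  2110: Fri (+1) ✓  2111: Sat (+1)
  2112: Mon (+2)  2113: Tue (+1)  2114: Wed (+1)  2115: Thu (+1)  2116: Sat (+2)
  2117: Sun (+1)  2118: Mon (+1)  2119: Tue (+1)  2120: Thu (+2)  … (31 more years) …
  2152: Tue (+2)  2153: Wed (+1)  2154: Thu (+1)  2155: Fri (+1) ✓  2156: Sun (+2)
  2157: Mon (+1)  2158: Tue (+1)  2159: Wed (+1)  2160: Fri (+2) ✓  2161: Sat (+1)
  2162: Sun (+1)  2163: Mon (+1)  2164: Wed (+2)  2165: Thu (+1)
Friday years: 2110, 2121, 2127, 2132, 2138, 2149, 2155, 2160 — 8 in total.

8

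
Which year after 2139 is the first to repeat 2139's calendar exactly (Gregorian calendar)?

2150

Two years share a calendar iff Jan 1 falls on the same weekday and both are leap or both are common. 2139: Jan 1 is Thursday, common year.
2140: Jan 1 Friday, leap
2141: Jan 1 Sunday, common
2142: Jan 1 Monday, common
2143: Jan 1 Tuesday, common
2144: Jan 1 Wednesday, leap
2145: Jan 1 Friday, common
2146: Jan 1 Saturday, common
2147: Jan 1 Sunday, common
2148: Jan 1 Monday, leap
2149: Jan 1 Wednesday, common
2150: Jan 1 Thursday, common
2150 matches on both conditions.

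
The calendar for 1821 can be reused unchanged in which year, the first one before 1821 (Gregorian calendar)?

1810

Two years share a calendar iff Jan 1 falls on the same weekday and both are leap or both are common. 1821: Jan 1 is Monday, common year.
1820: Jan 1 Saturday, leap
1819: Jan 1 Friday, common
1818: Jan 1 Thursday, common
1817: Jan 1 Wednesday, common
1816: Jan 1 Monday, leap
1815: Jan 1 Sunday, common
1814: Jan 1 Saturday, common
1813: Jan 1 Friday, common
1812: Jan 1 Wednesday, leap
1811: Jan 1 Tuesday, common
1810: Jan 1 Monday, common
1810 matches on both conditions.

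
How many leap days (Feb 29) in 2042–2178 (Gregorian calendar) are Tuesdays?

Leap years in 2042–2178: 33 of them.
Feb 29 weekday advances by 5 (mod 7) from one leap year to the next four years later (or differs when a century non-leap intervenes).
Leap-day weekdays: 2044:Mon 2048:Sat 2052:Thu 2056:Tue✓ 2060:Sun 2064:Fri 2068:Wed 2072:Mon 2076:Sat 2080:Thu 2084:Tue✓ 2088:Sun 2092:Fri …(7 more)… 2128:Sun 2132:Fri 2136:Wed 2140:Mon 2144:Sat 2148:Thu 2152:Tue✓ 2156:Sun 2160:Fri 2164:Wed 2168:Mon 2172:Sat 2176:Thu
Tuesday: 2056, 2084, 2124, 2152 → 4.

4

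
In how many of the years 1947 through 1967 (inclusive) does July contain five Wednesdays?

8

July has 31 days; it has five Wednesdays when Wednesday falls among the first (month-length − 28) days — i.e. when July 1 is one of Wednesday/Tuesday/Monday.
July 1 by year: 1947:Tue✓ 1948:Thu 1949:Fri 1950:Sat 1951:Sun 1952:Tue✓ 1953:Wed✓ 1954:Thu 1955:Fri 1956:Sun 1957:Mon✓ 1958:Tue✓ 1959:Wed✓ 1960:Fri 1961:Sat 1962:Sun 1963:Mon✓ 1964:Wed✓ 1965:Thu 1966:Fri 1967:Sat
Years with five Wednesdays: 1947, 1952, 1953, 1957, 1958, 1959, 1963, 1964 → 8.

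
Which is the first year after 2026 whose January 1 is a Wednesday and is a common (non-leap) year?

Jan 1 advances by 2 weekdays after a leap year and by 1 after a common year.
2026: Jan 1 is Thursday.
2027: Friday
2028: Saturday (leap)
2029: Monday
2030: Tuesday
2031: Wednesday
2031 begins on a Wednesday and is a common year.

2031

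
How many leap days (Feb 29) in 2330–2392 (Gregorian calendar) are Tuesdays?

2

Leap years in 2330–2392: 16 of them.
Feb 29 weekday advances by 5 (mod 7) from one leap year to the next four years later (or differs when a century non-leap intervenes).
Leap-day weekdays: 2332:Mon 2336:Sat 2340:Thu 2344:Tue✓ 2348:Sun 2352:Fri 2356:Wed 2360:Mon 2364:Sat 2368:Thu 2372:Tue✓ 2376:Sun 2380:Fri 2384:Wed 2388:Mon 2392:Sat
Tuesday: 2344, 2372 → 2.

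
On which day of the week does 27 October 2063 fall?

Saturday

January 1, 2063 is a Monday.
October 27 is day 300 of the year, i.e. 299 days after Jan 1.
299 mod 7 = 5, so advance 5 weekdays from Monday: Saturday.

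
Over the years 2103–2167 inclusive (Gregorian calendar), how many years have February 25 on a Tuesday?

Track February 25's weekday year by year (advancing +1, or +2 across a Feb 29):
  2103: Sun  2104: Mon (+1)  2105: Wed (+2)  2106: Thu (+1)  2107: Fri (+1)
  2108: Sat (+1)  2109: Mon (+2)  2110: Tue (+1) ✓  2111: Wed (+1)  2112: Thu (+1)
  2113: Sat (+2)  2114: Sun (+1)  2115: Mon (+1)  2116: Tue (+1) ✓  … (37 more years) …
  2154: Mon (+1)  2155: Tue (+1) ✓  2156: Wed (+1)  2157: Fri (+2)  2158: Sat (+1)
  2159: Sun (+1)  2160: Mon (+1)  2161: Wed (+2)  2162: Thu (+1)  2163: Fri (+1)
  2164: Sat (+1)  2165: Mon (+2)  2166: Tue (+1) ✓  2167: Wed (+1)
Tuesday years: 2110, 2116, 2121, 2127, 2138, 2144, 2149, 2155, 2166 — 9 in total.

9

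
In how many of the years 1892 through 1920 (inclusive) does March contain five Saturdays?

12

March has 31 days; it has five Saturdays when Saturday falls among the first (month-length − 28) days — i.e. when March 1 is one of Saturday/Friday/Thursday.
March 1 by year: 1892:Tue 1893:Wed 1894:Thu✓ 1895:Fri✓ 1896:Sun 1897:Mon 1898:Tue 1899:Wed 1900:Thu✓ 1901:Fri✓ 1902:Sat✓ 1903:Sun 1904:Tue 1905:Wed 1906:Thu✓ 1907:Fri✓ 1908:Sun 1909:Mon 1910:Tue 1911:Wed 1912:Fri✓ 1913:Sat✓ 1914:Sun 1915:Mon 1916:Wed 1917:Thu✓ 1918:Fri✓ 1919:Sat✓ 1920:Mon
Years with five Saturdays: 1894, 1895, 1900, 1901, 1902, 1906, 1907, 1912, 1913, 1917, 1918, 1919 → 12.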